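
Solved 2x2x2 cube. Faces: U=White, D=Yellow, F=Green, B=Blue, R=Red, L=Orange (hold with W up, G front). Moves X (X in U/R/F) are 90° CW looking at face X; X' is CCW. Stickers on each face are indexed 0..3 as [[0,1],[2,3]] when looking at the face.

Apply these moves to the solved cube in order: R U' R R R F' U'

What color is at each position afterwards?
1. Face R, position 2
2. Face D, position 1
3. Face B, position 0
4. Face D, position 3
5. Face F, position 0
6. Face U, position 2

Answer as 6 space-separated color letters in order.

Answer: Y O O Y W G

Derivation:
After move 1 (R): R=RRRR U=WGWG F=GYGY D=YBYB B=WBWB
After move 2 (U'): U=GGWW F=OOGY R=GYRR B=RRWB L=WBOO
After move 3 (R): R=RGRY U=GOWY F=OBGB D=YWYR B=WRGB
After move 4 (R): R=RRYG U=GBWB F=OWGR D=YGYW B=YROB
After move 5 (R): R=YRGR U=GWWR F=OGGW D=YOYY B=BRBB
After move 6 (F'): F=GWOG U=GWYG R=ORYR D=BOYY L=WROW
After move 7 (U'): U=WGGY F=WROG R=GWYR B=ORBB L=BROW
Query 1: R[2] = Y
Query 2: D[1] = O
Query 3: B[0] = O
Query 4: D[3] = Y
Query 5: F[0] = W
Query 6: U[2] = G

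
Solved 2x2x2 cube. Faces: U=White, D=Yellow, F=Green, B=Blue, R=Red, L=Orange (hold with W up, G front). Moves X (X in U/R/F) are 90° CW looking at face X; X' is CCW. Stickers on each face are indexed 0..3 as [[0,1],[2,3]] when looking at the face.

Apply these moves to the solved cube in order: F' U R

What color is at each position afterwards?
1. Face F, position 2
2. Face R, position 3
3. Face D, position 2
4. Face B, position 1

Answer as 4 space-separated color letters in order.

Answer: G B Y W

Derivation:
After move 1 (F'): F=GGGG U=WWRR R=YRYR D=OOYY L=OWOW
After move 2 (U): U=RWRW F=YRGG R=BBYR B=OWBB L=GGOW
After move 3 (R): R=YBRB U=RRRG F=YOGY D=OBYO B=WWWB
Query 1: F[2] = G
Query 2: R[3] = B
Query 3: D[2] = Y
Query 4: B[1] = W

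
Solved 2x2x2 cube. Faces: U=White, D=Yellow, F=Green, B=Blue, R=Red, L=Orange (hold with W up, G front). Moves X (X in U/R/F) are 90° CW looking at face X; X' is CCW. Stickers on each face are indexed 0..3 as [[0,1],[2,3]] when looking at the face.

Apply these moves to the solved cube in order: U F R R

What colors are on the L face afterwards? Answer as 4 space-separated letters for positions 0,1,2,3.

Answer: G Y O Y

Derivation:
After move 1 (U): U=WWWW F=RRGG R=BBRR B=OOBB L=GGOO
After move 2 (F): F=GRGR U=WWOG R=WBWR D=RBYY L=GYOY
After move 3 (R): R=WWRB U=WROR F=GBGY D=RBYO B=GOWB
After move 4 (R): R=RWBW U=WBOY F=GBGO D=RWYG B=RORB
Query: L face = GYOY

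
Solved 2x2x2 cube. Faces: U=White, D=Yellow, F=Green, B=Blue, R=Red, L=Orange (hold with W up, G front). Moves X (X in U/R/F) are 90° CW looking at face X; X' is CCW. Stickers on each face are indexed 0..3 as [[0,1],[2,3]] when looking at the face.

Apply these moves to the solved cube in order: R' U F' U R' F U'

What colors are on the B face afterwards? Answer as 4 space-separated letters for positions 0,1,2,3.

After move 1 (R'): R=RRRR U=WBWB F=GWGW D=YGYG B=YBYB
After move 2 (U): U=WWBB F=RRGW R=YBRR B=OOYB L=GWOO
After move 3 (F'): F=RWRG U=WWYR R=GBYR D=WOYG L=GBOB
After move 4 (U): U=YWRW F=GBRG R=OOYR B=GBYB L=RWOB
After move 5 (R'): R=OROY U=YYRG F=GWRW D=WBYG B=GBOB
After move 6 (F): F=RGWW U=YYBW R=RRGY D=OOYG L=RWOB
After move 7 (U'): U=YWYB F=RWWW R=RGGY B=RROB L=GBOB
Query: B face = RROB

Answer: R R O B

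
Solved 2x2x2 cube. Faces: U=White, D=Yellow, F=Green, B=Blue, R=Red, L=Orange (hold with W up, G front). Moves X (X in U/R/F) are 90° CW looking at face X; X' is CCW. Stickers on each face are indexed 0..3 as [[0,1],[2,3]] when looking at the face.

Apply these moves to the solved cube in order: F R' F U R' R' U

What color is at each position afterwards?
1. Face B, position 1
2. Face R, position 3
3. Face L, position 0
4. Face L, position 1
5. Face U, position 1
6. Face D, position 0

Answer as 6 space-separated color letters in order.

Answer: G Y O R Y W

Derivation:
After move 1 (F): F=GGGG U=WWOO R=WRWR D=RRYY L=OYOY
After move 2 (R'): R=RRWW U=WBOB F=GWGO D=RGYG B=YBRB
After move 3 (F): F=GGOW U=WBYY R=ORBW D=WRYG L=OROG
After move 4 (U): U=YWYB F=OROW R=YBBW B=ORRB L=GGOG
After move 5 (R'): R=BWYB U=YRYO F=OWOB D=WRYW B=GRRB
After move 6 (R'): R=WBBY U=YRYG F=OROO D=WWYB B=WRRB
After move 7 (U): U=YYGR F=WBOO R=WRBY B=GGRB L=OROG
Query 1: B[1] = G
Query 2: R[3] = Y
Query 3: L[0] = O
Query 4: L[1] = R
Query 5: U[1] = Y
Query 6: D[0] = W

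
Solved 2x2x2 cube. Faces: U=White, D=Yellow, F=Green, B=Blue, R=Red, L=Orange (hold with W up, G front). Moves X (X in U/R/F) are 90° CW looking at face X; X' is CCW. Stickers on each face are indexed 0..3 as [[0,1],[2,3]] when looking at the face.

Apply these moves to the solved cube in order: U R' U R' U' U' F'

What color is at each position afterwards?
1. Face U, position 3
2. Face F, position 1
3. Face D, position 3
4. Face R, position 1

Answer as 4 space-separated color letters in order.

After move 1 (U): U=WWWW F=RRGG R=BBRR B=OOBB L=GGOO
After move 2 (R'): R=BRBR U=WBWO F=RWGW D=YRYG B=YOYB
After move 3 (U): U=WWOB F=BRGW R=YOBR B=GGYB L=RWOO
After move 4 (R'): R=ORYB U=WYOG F=BWGB D=YRYW B=GGRB
After move 5 (U'): U=YGWO F=RWGB R=BWYB B=ORRB L=GGOO
After move 6 (U'): U=GOYW F=GGGB R=RWYB B=BWRB L=OROO
After move 7 (F'): F=GBGG U=GORY R=RWYB D=ROYW L=OWOY
Query 1: U[3] = Y
Query 2: F[1] = B
Query 3: D[3] = W
Query 4: R[1] = W

Answer: Y B W W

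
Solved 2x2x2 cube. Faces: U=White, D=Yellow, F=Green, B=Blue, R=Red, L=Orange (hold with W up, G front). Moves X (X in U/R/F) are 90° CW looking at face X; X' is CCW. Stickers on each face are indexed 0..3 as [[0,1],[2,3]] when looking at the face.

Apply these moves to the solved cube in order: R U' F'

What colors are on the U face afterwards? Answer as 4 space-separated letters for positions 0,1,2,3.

Answer: G G G R

Derivation:
After move 1 (R): R=RRRR U=WGWG F=GYGY D=YBYB B=WBWB
After move 2 (U'): U=GGWW F=OOGY R=GYRR B=RRWB L=WBOO
After move 3 (F'): F=OYOG U=GGGR R=BYYR D=BOYB L=WWOW
Query: U face = GGGR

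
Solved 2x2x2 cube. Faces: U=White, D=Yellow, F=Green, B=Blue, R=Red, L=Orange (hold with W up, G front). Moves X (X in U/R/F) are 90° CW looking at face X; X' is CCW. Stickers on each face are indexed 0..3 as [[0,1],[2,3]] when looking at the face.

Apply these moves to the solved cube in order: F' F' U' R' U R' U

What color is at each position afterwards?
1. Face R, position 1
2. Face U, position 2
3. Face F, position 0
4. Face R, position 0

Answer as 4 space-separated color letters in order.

Answer: B B R G

Derivation:
After move 1 (F'): F=GGGG U=WWRR R=YRYR D=OOYY L=OWOW
After move 2 (F'): F=GGGG U=WWYY R=OROR D=WWYY L=OROR
After move 3 (U'): U=WYWY F=ORGG R=GGOR B=ORBB L=BBOR
After move 4 (R'): R=GRGO U=WBWO F=OYGY D=WRYG B=YRWB
After move 5 (U): U=WWOB F=GRGY R=YRGO B=BBWB L=OYOR
After move 6 (R'): R=ROYG U=WWOB F=GWGB D=WRYY B=GBRB
After move 7 (U): U=OWBW F=ROGB R=GBYG B=OYRB L=GWOR
Query 1: R[1] = B
Query 2: U[2] = B
Query 3: F[0] = R
Query 4: R[0] = G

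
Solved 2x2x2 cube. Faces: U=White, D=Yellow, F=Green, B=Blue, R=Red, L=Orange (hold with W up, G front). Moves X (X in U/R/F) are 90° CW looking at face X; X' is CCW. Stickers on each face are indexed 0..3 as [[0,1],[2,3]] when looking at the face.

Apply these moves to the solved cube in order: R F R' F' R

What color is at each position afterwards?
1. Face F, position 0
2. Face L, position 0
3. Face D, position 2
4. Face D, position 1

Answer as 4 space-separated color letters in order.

Answer: G O Y R

Derivation:
After move 1 (R): R=RRRR U=WGWG F=GYGY D=YBYB B=WBWB
After move 2 (F): F=GGYY U=WGOO R=WRGR D=RRYB L=OYOB
After move 3 (R'): R=RRWG U=WWOW F=GGYO D=RGYY B=BBRB
After move 4 (F'): F=GOGY U=WWRW R=GRRG D=YBYY L=OWOO
After move 5 (R): R=RGGR U=WORY F=GBGY D=YRYB B=WBWB
Query 1: F[0] = G
Query 2: L[0] = O
Query 3: D[2] = Y
Query 4: D[1] = R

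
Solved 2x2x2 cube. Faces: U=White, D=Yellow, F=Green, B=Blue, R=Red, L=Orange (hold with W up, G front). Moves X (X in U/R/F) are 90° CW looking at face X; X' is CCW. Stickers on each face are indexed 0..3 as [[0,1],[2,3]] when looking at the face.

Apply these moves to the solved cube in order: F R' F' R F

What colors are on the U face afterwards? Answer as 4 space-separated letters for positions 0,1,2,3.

Answer: W O O B

Derivation:
After move 1 (F): F=GGGG U=WWOO R=WRWR D=RRYY L=OYOY
After move 2 (R'): R=RRWW U=WBOB F=GWGO D=RGYG B=YBRB
After move 3 (F'): F=WOGG U=WBRW R=GRRW D=YYYG L=OBOO
After move 4 (R): R=RGWR U=WORG F=WYGG D=YRYY B=WBBB
After move 5 (F): F=GWGY U=WOOB R=RGGR D=WRYY L=OYOR
Query: U face = WOOB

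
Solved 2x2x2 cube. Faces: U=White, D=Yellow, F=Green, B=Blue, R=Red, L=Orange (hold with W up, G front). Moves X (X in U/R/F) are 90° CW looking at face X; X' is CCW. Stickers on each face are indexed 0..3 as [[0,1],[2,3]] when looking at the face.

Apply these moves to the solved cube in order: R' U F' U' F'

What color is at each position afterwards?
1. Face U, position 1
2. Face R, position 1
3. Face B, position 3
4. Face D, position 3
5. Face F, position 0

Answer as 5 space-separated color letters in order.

Answer: R W B G B

Derivation:
After move 1 (R'): R=RRRR U=WBWB F=GWGW D=YGYG B=YBYB
After move 2 (U): U=WWBB F=RRGW R=YBRR B=OOYB L=GWOO
After move 3 (F'): F=RWRG U=WWYR R=GBYR D=WOYG L=GBOB
After move 4 (U'): U=WRWY F=GBRG R=RWYR B=GBYB L=OOOB
After move 5 (F'): F=BGGR U=WRRY R=OWWR D=OBYG L=OYOW
Query 1: U[1] = R
Query 2: R[1] = W
Query 3: B[3] = B
Query 4: D[3] = G
Query 5: F[0] = B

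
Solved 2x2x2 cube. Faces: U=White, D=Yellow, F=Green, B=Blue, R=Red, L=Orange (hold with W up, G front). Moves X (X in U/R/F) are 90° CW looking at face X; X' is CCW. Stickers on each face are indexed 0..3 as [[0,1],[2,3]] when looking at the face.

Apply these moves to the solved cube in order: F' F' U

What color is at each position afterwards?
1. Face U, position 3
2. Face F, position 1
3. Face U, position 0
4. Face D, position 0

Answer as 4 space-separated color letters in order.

After move 1 (F'): F=GGGG U=WWRR R=YRYR D=OOYY L=OWOW
After move 2 (F'): F=GGGG U=WWYY R=OROR D=WWYY L=OROR
After move 3 (U): U=YWYW F=ORGG R=BBOR B=ORBB L=GGOR
Query 1: U[3] = W
Query 2: F[1] = R
Query 3: U[0] = Y
Query 4: D[0] = W

Answer: W R Y W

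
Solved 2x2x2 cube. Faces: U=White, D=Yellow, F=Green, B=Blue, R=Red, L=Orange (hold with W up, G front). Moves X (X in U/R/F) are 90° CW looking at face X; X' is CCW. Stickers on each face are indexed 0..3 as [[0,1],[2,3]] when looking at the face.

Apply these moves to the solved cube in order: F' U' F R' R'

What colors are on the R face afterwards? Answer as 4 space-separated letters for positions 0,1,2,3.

After move 1 (F'): F=GGGG U=WWRR R=YRYR D=OOYY L=OWOW
After move 2 (U'): U=WRWR F=OWGG R=GGYR B=YRBB L=BBOW
After move 3 (F): F=GOGW U=WRWB R=WGRR D=YGYY L=BOOO
After move 4 (R'): R=GRWR U=WBWY F=GRGB D=YOYW B=YRGB
After move 5 (R'): R=RRGW U=WGWY F=GBGY D=YRYB B=WROB
Query: R face = RRGW

Answer: R R G W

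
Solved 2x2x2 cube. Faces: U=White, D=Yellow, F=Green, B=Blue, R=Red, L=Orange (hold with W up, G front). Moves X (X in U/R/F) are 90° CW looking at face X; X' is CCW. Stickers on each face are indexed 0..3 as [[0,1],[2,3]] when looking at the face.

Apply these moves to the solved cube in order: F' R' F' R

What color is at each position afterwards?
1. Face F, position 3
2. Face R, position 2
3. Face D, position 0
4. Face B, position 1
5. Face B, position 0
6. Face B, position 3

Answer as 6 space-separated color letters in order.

Answer: G Y W B Y B

Derivation:
After move 1 (F'): F=GGGG U=WWRR R=YRYR D=OOYY L=OWOW
After move 2 (R'): R=RRYY U=WBRB F=GWGR D=OGYG B=YBOB
After move 3 (F'): F=WRGG U=WBRY R=GROY D=WWYG L=OBOR
After move 4 (R): R=OGYR U=WRRG F=WWGG D=WOYY B=YBBB
Query 1: F[3] = G
Query 2: R[2] = Y
Query 3: D[0] = W
Query 4: B[1] = B
Query 5: B[0] = Y
Query 6: B[3] = B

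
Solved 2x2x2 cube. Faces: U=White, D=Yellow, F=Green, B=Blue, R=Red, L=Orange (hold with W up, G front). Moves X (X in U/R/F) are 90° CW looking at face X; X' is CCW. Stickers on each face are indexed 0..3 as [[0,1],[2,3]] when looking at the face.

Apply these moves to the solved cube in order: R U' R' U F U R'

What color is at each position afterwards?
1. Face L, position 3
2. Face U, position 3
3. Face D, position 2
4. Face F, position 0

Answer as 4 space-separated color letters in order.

Answer: O O Y R

Derivation:
After move 1 (R): R=RRRR U=WGWG F=GYGY D=YBYB B=WBWB
After move 2 (U'): U=GGWW F=OOGY R=GYRR B=RRWB L=WBOO
After move 3 (R'): R=YRGR U=GWWR F=OGGW D=YOYY B=BRBB
After move 4 (U): U=WGRW F=YRGW R=BRGR B=WBBB L=OGOO
After move 5 (F): F=GYWR U=WGOG R=RRWR D=GBYY L=OYOO
After move 6 (U): U=OWGG F=RRWR R=WBWR B=OYBB L=GYOO
After move 7 (R'): R=BRWW U=OBGO F=RWWG D=GRYR B=YYBB
Query 1: L[3] = O
Query 2: U[3] = O
Query 3: D[2] = Y
Query 4: F[0] = R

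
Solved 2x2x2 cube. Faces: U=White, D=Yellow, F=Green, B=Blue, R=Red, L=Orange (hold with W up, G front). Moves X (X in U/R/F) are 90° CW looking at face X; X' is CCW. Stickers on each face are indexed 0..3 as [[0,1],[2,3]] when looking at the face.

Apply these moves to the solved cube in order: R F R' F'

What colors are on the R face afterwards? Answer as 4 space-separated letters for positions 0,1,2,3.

After move 1 (R): R=RRRR U=WGWG F=GYGY D=YBYB B=WBWB
After move 2 (F): F=GGYY U=WGOO R=WRGR D=RRYB L=OYOB
After move 3 (R'): R=RRWG U=WWOW F=GGYO D=RGYY B=BBRB
After move 4 (F'): F=GOGY U=WWRW R=GRRG D=YBYY L=OWOO
Query: R face = GRRG

Answer: G R R G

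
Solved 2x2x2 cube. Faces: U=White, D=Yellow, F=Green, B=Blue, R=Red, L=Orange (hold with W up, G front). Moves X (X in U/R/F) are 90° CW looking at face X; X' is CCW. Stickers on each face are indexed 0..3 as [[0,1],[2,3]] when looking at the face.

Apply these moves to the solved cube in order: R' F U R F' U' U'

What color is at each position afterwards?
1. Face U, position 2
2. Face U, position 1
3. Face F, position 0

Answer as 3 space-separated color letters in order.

Answer: R B B

Derivation:
After move 1 (R'): R=RRRR U=WBWB F=GWGW D=YGYG B=YBYB
After move 2 (F): F=GGWW U=WBOO R=WRBR D=RRYG L=OYOG
After move 3 (U): U=OWOB F=WRWW R=YBBR B=OYYB L=GGOG
After move 4 (R): R=BYRB U=OROW F=WRWG D=RYYO B=BYWB
After move 5 (F'): F=RGWW U=ORBR R=YYRB D=GGYO L=GWOO
After move 6 (U'): U=RROB F=GWWW R=RGRB B=YYWB L=BYOO
After move 7 (U'): U=RBRO F=BYWW R=GWRB B=RGWB L=YYOO
Query 1: U[2] = R
Query 2: U[1] = B
Query 3: F[0] = B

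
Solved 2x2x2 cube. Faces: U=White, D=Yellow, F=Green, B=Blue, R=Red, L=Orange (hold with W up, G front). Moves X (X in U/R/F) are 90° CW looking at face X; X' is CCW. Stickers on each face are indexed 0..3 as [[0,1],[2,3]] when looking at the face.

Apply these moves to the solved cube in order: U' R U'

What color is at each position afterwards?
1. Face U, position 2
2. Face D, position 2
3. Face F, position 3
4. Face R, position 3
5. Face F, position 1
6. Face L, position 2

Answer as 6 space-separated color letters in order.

Answer: W Y Y G B O

Derivation:
After move 1 (U'): U=WWWW F=OOGG R=GGRR B=RRBB L=BBOO
After move 2 (R): R=RGRG U=WOWG F=OYGY D=YBYR B=WRWB
After move 3 (U'): U=OGWW F=BBGY R=OYRG B=RGWB L=WROO
Query 1: U[2] = W
Query 2: D[2] = Y
Query 3: F[3] = Y
Query 4: R[3] = G
Query 5: F[1] = B
Query 6: L[2] = O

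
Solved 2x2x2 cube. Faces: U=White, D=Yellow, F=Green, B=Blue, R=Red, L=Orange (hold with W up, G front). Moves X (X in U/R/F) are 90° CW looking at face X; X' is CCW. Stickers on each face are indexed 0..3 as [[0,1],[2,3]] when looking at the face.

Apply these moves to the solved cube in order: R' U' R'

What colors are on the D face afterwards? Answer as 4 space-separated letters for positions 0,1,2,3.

After move 1 (R'): R=RRRR U=WBWB F=GWGW D=YGYG B=YBYB
After move 2 (U'): U=BBWW F=OOGW R=GWRR B=RRYB L=YBOO
After move 3 (R'): R=WRGR U=BYWR F=OBGW D=YOYW B=GRGB
Query: D face = YOYW

Answer: Y O Y W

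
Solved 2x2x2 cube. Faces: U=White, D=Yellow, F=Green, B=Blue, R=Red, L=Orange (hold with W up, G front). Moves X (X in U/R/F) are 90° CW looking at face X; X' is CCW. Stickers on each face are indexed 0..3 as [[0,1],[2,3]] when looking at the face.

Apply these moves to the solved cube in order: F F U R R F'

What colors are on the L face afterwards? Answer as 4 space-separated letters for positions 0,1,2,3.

Answer: G Y O Y

Derivation:
After move 1 (F): F=GGGG U=WWOO R=WRWR D=RRYY L=OYOY
After move 2 (F): F=GGGG U=WWYY R=OROR D=WWYY L=OROR
After move 3 (U): U=YWYW F=ORGG R=BBOR B=ORBB L=GGOR
After move 4 (R): R=OBRB U=YRYG F=OWGY D=WBYO B=WRWB
After move 5 (R): R=ROBB U=YWYY F=OBGO D=WWYW B=GRRB
After move 6 (F'): F=BOOG U=YWRB R=WOWB D=GRYW L=GYOY
Query: L face = GYOY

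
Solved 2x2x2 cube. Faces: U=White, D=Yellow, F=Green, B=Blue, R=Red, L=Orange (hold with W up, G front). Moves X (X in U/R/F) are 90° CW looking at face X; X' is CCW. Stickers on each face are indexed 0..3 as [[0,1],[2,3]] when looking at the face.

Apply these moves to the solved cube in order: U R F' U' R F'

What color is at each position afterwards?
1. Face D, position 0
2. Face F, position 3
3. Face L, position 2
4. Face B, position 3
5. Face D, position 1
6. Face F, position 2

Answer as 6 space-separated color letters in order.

After move 1 (U): U=WWWW F=RRGG R=BBRR B=OOBB L=GGOO
After move 2 (R): R=RBRB U=WRWG F=RYGY D=YBYO B=WOWB
After move 3 (F'): F=YYRG U=WRRR R=BBYB D=GOYO L=GGOW
After move 4 (U'): U=RRWR F=GGRG R=YYYB B=BBWB L=WOOW
After move 5 (R): R=YYBY U=RGWG F=GORO D=GWYB B=RBRB
After move 6 (F'): F=OOGR U=RGYB R=WYGY D=OWYB L=WGOW
Query 1: D[0] = O
Query 2: F[3] = R
Query 3: L[2] = O
Query 4: B[3] = B
Query 5: D[1] = W
Query 6: F[2] = G

Answer: O R O B W G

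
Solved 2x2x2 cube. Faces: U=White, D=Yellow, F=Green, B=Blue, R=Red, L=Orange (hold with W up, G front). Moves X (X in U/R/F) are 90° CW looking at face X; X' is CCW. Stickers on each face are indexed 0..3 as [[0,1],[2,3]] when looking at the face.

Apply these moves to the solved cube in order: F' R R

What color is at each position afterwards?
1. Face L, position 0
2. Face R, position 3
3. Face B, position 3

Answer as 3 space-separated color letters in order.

Answer: O Y B

Derivation:
After move 1 (F'): F=GGGG U=WWRR R=YRYR D=OOYY L=OWOW
After move 2 (R): R=YYRR U=WGRG F=GOGY D=OBYB B=RBWB
After move 3 (R): R=RYRY U=WORY F=GBGB D=OWYR B=GBGB
Query 1: L[0] = O
Query 2: R[3] = Y
Query 3: B[3] = B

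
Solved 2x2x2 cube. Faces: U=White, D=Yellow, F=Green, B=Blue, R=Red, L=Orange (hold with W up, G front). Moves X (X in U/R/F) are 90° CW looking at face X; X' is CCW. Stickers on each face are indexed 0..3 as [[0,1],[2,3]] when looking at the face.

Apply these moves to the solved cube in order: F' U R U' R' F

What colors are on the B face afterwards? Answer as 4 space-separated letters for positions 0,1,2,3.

After move 1 (F'): F=GGGG U=WWRR R=YRYR D=OOYY L=OWOW
After move 2 (U): U=RWRW F=YRGG R=BBYR B=OWBB L=GGOW
After move 3 (R): R=YBRB U=RRRG F=YOGY D=OBYO B=WWWB
After move 4 (U'): U=RGRR F=GGGY R=YORB B=YBWB L=WWOW
After move 5 (R'): R=OBYR U=RWRY F=GGGR D=OGYY B=OBBB
After move 6 (F): F=GGRG U=RWWW R=RBYR D=YOYY L=WOOG
Query: B face = OBBB

Answer: O B B B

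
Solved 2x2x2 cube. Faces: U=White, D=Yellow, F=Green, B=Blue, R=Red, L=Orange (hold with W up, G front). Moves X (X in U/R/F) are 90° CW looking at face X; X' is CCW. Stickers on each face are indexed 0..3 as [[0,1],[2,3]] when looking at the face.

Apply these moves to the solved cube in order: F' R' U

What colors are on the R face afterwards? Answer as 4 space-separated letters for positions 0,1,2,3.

Answer: Y B Y Y

Derivation:
After move 1 (F'): F=GGGG U=WWRR R=YRYR D=OOYY L=OWOW
After move 2 (R'): R=RRYY U=WBRB F=GWGR D=OGYG B=YBOB
After move 3 (U): U=RWBB F=RRGR R=YBYY B=OWOB L=GWOW
Query: R face = YBYY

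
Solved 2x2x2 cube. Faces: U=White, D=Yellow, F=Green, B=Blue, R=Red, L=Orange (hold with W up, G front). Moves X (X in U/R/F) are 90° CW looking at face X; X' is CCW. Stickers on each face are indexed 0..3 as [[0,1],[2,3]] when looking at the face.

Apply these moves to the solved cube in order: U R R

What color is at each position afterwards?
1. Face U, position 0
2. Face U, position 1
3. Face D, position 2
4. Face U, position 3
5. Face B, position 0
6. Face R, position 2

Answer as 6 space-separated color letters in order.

After move 1 (U): U=WWWW F=RRGG R=BBRR B=OOBB L=GGOO
After move 2 (R): R=RBRB U=WRWG F=RYGY D=YBYO B=WOWB
After move 3 (R): R=RRBB U=WYWY F=RBGO D=YWYW B=GORB
Query 1: U[0] = W
Query 2: U[1] = Y
Query 3: D[2] = Y
Query 4: U[3] = Y
Query 5: B[0] = G
Query 6: R[2] = B

Answer: W Y Y Y G B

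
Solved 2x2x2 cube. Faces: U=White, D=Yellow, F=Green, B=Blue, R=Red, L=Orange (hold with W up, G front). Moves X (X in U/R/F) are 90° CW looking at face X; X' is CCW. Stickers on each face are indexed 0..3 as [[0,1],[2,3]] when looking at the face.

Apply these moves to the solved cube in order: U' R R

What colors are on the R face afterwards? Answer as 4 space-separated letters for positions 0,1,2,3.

Answer: R R G G

Derivation:
After move 1 (U'): U=WWWW F=OOGG R=GGRR B=RRBB L=BBOO
After move 2 (R): R=RGRG U=WOWG F=OYGY D=YBYR B=WRWB
After move 3 (R): R=RRGG U=WYWY F=OBGR D=YWYW B=GROB
Query: R face = RRGG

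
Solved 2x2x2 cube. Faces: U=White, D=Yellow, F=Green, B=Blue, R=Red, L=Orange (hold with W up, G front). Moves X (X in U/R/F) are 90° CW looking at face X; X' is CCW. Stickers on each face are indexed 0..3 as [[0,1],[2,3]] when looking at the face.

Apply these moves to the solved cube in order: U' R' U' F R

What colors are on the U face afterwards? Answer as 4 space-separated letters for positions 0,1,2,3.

After move 1 (U'): U=WWWW F=OOGG R=GGRR B=RRBB L=BBOO
After move 2 (R'): R=GRGR U=WBWR F=OWGW D=YOYG B=YRYB
After move 3 (U'): U=BRWW F=BBGW R=OWGR B=GRYB L=YROO
After move 4 (F): F=GBWB U=BROR R=WWWR D=GOYG L=YYOO
After move 5 (R): R=WWRW U=BBOB F=GOWG D=GYYG B=RRRB
Query: U face = BBOB

Answer: B B O B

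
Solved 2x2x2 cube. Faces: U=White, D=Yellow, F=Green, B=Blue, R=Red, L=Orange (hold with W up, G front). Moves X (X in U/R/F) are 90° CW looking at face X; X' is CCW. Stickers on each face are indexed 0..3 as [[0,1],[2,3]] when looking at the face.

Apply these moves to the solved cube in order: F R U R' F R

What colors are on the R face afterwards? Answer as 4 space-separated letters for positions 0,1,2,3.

Answer: O G R R

Derivation:
After move 1 (F): F=GGGG U=WWOO R=WRWR D=RRYY L=OYOY
After move 2 (R): R=WWRR U=WGOG F=GRGY D=RBYB B=OBWB
After move 3 (U): U=OWGG F=WWGY R=OBRR B=OYWB L=GROY
After move 4 (R'): R=BROR U=OWGO F=WWGG D=RWYY B=BYBB
After move 5 (F): F=GWGW U=OWYR R=GROR D=OBYY L=GROW
After move 6 (R): R=OGRR U=OWYW F=GBGY D=OBYB B=RYWB
Query: R face = OGRR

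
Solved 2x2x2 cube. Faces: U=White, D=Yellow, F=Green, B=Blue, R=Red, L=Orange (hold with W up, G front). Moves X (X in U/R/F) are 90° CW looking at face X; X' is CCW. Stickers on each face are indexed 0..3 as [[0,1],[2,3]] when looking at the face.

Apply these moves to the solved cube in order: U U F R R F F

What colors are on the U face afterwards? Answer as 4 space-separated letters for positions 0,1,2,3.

Answer: W O W R

Derivation:
After move 1 (U): U=WWWW F=RRGG R=BBRR B=OOBB L=GGOO
After move 2 (U): U=WWWW F=BBGG R=OORR B=GGBB L=RROO
After move 3 (F): F=GBGB U=WWOR R=WOWR D=ROYY L=RYOY
After move 4 (R): R=WWRO U=WBOB F=GOGY D=RBYG B=RGWB
After move 5 (R): R=RWOW U=WOOY F=GBGG D=RWYR B=BGBB
After move 6 (F): F=GGGB U=WOYY R=OWYW D=ORYR L=RROW
After move 7 (F): F=GGBG U=WOWR R=YWYW D=YOYR L=ROOR
Query: U face = WOWR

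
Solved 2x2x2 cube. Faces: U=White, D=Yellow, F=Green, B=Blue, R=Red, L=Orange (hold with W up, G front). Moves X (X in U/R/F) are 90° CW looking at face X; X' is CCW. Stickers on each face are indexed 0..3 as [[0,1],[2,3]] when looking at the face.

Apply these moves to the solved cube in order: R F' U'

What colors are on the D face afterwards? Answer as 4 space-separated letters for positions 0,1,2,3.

Answer: O O Y B

Derivation:
After move 1 (R): R=RRRR U=WGWG F=GYGY D=YBYB B=WBWB
After move 2 (F'): F=YYGG U=WGRR R=BRYR D=OOYB L=OGOW
After move 3 (U'): U=GRWR F=OGGG R=YYYR B=BRWB L=WBOW
Query: D face = OOYB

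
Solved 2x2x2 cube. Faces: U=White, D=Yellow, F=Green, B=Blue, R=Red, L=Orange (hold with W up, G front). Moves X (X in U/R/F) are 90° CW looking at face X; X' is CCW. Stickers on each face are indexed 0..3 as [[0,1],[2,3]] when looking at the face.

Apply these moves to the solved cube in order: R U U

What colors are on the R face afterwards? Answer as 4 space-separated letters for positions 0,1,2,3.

Answer: O O R R

Derivation:
After move 1 (R): R=RRRR U=WGWG F=GYGY D=YBYB B=WBWB
After move 2 (U): U=WWGG F=RRGY R=WBRR B=OOWB L=GYOO
After move 3 (U): U=GWGW F=WBGY R=OORR B=GYWB L=RROO
Query: R face = OORR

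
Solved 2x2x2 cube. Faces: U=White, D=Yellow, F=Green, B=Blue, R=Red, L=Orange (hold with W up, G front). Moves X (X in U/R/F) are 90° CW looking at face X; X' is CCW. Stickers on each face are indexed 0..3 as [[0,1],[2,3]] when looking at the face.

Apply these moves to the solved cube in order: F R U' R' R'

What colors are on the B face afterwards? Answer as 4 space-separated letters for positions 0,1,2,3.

Answer: Y W Y B

Derivation:
After move 1 (F): F=GGGG U=WWOO R=WRWR D=RRYY L=OYOY
After move 2 (R): R=WWRR U=WGOG F=GRGY D=RBYB B=OBWB
After move 3 (U'): U=GGWO F=OYGY R=GRRR B=WWWB L=OBOY
After move 4 (R'): R=RRGR U=GWWW F=OGGO D=RYYY B=BWBB
After move 5 (R'): R=RRRG U=GBWB F=OWGW D=RGYO B=YWYB
Query: B face = YWYB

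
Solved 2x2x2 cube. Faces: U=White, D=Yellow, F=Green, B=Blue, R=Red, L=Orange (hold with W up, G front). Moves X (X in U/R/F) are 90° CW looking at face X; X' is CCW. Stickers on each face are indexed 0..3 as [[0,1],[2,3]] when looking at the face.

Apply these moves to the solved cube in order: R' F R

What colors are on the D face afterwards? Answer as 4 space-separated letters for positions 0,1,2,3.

Answer: R Y Y Y

Derivation:
After move 1 (R'): R=RRRR U=WBWB F=GWGW D=YGYG B=YBYB
After move 2 (F): F=GGWW U=WBOO R=WRBR D=RRYG L=OYOG
After move 3 (R): R=BWRR U=WGOW F=GRWG D=RYYY B=OBBB
Query: D face = RYYY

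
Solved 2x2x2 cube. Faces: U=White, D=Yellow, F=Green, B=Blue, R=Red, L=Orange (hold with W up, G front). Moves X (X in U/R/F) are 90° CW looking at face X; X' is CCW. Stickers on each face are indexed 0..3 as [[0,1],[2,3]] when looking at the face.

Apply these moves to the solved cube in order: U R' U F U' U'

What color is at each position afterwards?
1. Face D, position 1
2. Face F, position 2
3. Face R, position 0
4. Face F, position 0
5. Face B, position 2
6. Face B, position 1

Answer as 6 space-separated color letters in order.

After move 1 (U): U=WWWW F=RRGG R=BBRR B=OOBB L=GGOO
After move 2 (R'): R=BRBR U=WBWO F=RWGW D=YRYG B=YOYB
After move 3 (U): U=WWOB F=BRGW R=YOBR B=GGYB L=RWOO
After move 4 (F): F=GBWR U=WWOW R=OOBR D=BYYG L=RYOR
After move 5 (U'): U=WWWO F=RYWR R=GBBR B=OOYB L=GGOR
After move 6 (U'): U=WOWW F=GGWR R=RYBR B=GBYB L=OOOR
Query 1: D[1] = Y
Query 2: F[2] = W
Query 3: R[0] = R
Query 4: F[0] = G
Query 5: B[2] = Y
Query 6: B[1] = B

Answer: Y W R G Y B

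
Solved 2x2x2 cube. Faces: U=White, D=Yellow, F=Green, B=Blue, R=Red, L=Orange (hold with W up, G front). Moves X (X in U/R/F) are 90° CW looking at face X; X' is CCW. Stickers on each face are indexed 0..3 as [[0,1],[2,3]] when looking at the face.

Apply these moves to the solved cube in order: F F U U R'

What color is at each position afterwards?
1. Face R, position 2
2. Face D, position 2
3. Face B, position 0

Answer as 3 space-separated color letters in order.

Answer: O Y Y

Derivation:
After move 1 (F): F=GGGG U=WWOO R=WRWR D=RRYY L=OYOY
After move 2 (F): F=GGGG U=WWYY R=OROR D=WWYY L=OROR
After move 3 (U): U=YWYW F=ORGG R=BBOR B=ORBB L=GGOR
After move 4 (U): U=YYWW F=BBGG R=OROR B=GGBB L=OROR
After move 5 (R'): R=RROO U=YBWG F=BYGW D=WBYG B=YGWB
Query 1: R[2] = O
Query 2: D[2] = Y
Query 3: B[0] = Y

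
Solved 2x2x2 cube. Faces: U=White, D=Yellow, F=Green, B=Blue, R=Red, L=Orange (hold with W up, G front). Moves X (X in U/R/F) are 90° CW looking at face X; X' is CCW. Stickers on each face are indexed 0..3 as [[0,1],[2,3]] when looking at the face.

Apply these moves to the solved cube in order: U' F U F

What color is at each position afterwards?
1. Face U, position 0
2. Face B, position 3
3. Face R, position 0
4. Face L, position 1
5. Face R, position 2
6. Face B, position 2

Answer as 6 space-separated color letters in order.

After move 1 (U'): U=WWWW F=OOGG R=GGRR B=RRBB L=BBOO
After move 2 (F): F=GOGO U=WWOB R=WGWR D=RGYY L=BYOY
After move 3 (U): U=OWBW F=WGGO R=RRWR B=BYBB L=GOOY
After move 4 (F): F=GWOG U=OWYO R=BRWR D=WRYY L=GROG
Query 1: U[0] = O
Query 2: B[3] = B
Query 3: R[0] = B
Query 4: L[1] = R
Query 5: R[2] = W
Query 6: B[2] = B

Answer: O B B R W B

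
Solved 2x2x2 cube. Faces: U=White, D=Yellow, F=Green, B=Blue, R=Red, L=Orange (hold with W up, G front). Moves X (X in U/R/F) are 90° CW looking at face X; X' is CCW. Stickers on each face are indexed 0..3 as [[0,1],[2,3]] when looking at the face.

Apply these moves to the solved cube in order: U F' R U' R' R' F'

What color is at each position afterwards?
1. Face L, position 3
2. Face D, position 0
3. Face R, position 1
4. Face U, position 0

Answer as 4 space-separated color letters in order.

After move 1 (U): U=WWWW F=RRGG R=BBRR B=OOBB L=GGOO
After move 2 (F'): F=RGRG U=WWBR R=YBYR D=GOYY L=GWOW
After move 3 (R): R=YYRB U=WGBG F=RORY D=GBYO B=ROWB
After move 4 (U'): U=GGWB F=GWRY R=RORB B=YYWB L=ROOW
After move 5 (R'): R=OBRR U=GWWY F=GGRB D=GWYY B=OYBB
After move 6 (R'): R=BROR U=GBWO F=GWRY D=GGYB B=YYWB
After move 7 (F'): F=WYGR U=GBBO R=GRGR D=OWYB L=ROOW
Query 1: L[3] = W
Query 2: D[0] = O
Query 3: R[1] = R
Query 4: U[0] = G

Answer: W O R G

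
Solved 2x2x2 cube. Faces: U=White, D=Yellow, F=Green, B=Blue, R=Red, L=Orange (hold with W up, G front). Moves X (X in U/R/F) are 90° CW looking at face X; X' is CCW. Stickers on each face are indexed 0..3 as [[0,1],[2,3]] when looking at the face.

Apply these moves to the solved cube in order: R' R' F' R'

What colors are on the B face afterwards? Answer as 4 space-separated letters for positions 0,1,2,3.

Answer: W B O B

Derivation:
After move 1 (R'): R=RRRR U=WBWB F=GWGW D=YGYG B=YBYB
After move 2 (R'): R=RRRR U=WYWY F=GBGB D=YWYW B=GBGB
After move 3 (F'): F=BBGG U=WYRR R=WRYR D=OOYW L=OYOW
After move 4 (R'): R=RRWY U=WGRG F=BYGR D=OBYG B=WBOB
Query: B face = WBOB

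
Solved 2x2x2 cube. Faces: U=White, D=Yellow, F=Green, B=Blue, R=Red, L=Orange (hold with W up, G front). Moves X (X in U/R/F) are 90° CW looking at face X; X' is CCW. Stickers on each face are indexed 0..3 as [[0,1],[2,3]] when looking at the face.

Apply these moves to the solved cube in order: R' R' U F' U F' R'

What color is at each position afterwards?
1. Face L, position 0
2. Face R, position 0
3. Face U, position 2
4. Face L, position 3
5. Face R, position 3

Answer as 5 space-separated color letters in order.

After move 1 (R'): R=RRRR U=WBWB F=GWGW D=YGYG B=YBYB
After move 2 (R'): R=RRRR U=WYWY F=GBGB D=YWYW B=GBGB
After move 3 (U): U=WWYY F=RRGB R=GBRR B=OOGB L=GBOO
After move 4 (F'): F=RBRG U=WWGR R=WBYR D=BOYW L=GYOY
After move 5 (U): U=GWRW F=WBRG R=OOYR B=GYGB L=RBOY
After move 6 (F'): F=BGWR U=GWOY R=OOBR D=BYYW L=RWOR
After move 7 (R'): R=OROB U=GGOG F=BWWY D=BGYR B=WYYB
Query 1: L[0] = R
Query 2: R[0] = O
Query 3: U[2] = O
Query 4: L[3] = R
Query 5: R[3] = B

Answer: R O O R B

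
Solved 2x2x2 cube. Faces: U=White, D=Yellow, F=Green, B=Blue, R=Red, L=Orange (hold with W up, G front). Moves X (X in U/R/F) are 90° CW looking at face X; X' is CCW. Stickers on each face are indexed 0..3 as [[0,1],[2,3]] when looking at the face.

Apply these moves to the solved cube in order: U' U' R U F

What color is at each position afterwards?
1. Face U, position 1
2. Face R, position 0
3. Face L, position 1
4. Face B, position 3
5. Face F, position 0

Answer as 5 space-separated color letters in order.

Answer: W G Y B G

Derivation:
After move 1 (U'): U=WWWW F=OOGG R=GGRR B=RRBB L=BBOO
After move 2 (U'): U=WWWW F=BBGG R=OORR B=GGBB L=RROO
After move 3 (R): R=RORO U=WBWG F=BYGY D=YBYG B=WGWB
After move 4 (U): U=WWGB F=ROGY R=WGRO B=RRWB L=BYOO
After move 5 (F): F=GRYO U=WWOY R=GGBO D=RWYG L=BYOB
Query 1: U[1] = W
Query 2: R[0] = G
Query 3: L[1] = Y
Query 4: B[3] = B
Query 5: F[0] = G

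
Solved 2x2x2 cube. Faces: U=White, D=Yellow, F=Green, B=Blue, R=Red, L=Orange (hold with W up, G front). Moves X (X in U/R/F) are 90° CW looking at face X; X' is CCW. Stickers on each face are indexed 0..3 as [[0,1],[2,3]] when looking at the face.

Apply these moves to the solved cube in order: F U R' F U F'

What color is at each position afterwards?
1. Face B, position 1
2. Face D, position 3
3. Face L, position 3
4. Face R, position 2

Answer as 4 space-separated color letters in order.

Answer: R G G B

Derivation:
After move 1 (F): F=GGGG U=WWOO R=WRWR D=RRYY L=OYOY
After move 2 (U): U=OWOW F=WRGG R=BBWR B=OYBB L=GGOY
After move 3 (R'): R=BRBW U=OBOO F=WWGW D=RRYG B=YYRB
After move 4 (F): F=GWWW U=OBYG R=OROW D=BBYG L=GROR
After move 5 (U): U=YOGB F=ORWW R=YYOW B=GRRB L=GWOR
After move 6 (F'): F=RWOW U=YOYO R=BYBW D=WRYG L=GBOG
Query 1: B[1] = R
Query 2: D[3] = G
Query 3: L[3] = G
Query 4: R[2] = B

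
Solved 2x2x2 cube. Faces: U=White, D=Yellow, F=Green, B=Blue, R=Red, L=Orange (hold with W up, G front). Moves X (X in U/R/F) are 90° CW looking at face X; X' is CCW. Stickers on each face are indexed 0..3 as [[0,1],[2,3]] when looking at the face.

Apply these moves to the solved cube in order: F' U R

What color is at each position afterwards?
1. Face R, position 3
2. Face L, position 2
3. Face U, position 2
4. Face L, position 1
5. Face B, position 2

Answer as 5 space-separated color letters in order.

Answer: B O R G W

Derivation:
After move 1 (F'): F=GGGG U=WWRR R=YRYR D=OOYY L=OWOW
After move 2 (U): U=RWRW F=YRGG R=BBYR B=OWBB L=GGOW
After move 3 (R): R=YBRB U=RRRG F=YOGY D=OBYO B=WWWB
Query 1: R[3] = B
Query 2: L[2] = O
Query 3: U[2] = R
Query 4: L[1] = G
Query 5: B[2] = W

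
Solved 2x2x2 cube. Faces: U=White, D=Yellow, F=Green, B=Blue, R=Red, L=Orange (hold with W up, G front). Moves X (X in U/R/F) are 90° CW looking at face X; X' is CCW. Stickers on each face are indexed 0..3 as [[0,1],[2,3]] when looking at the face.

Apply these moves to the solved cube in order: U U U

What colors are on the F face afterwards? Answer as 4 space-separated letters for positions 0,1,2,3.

Answer: O O G G

Derivation:
After move 1 (U): U=WWWW F=RRGG R=BBRR B=OOBB L=GGOO
After move 2 (U): U=WWWW F=BBGG R=OORR B=GGBB L=RROO
After move 3 (U): U=WWWW F=OOGG R=GGRR B=RRBB L=BBOO
Query: F face = OOGG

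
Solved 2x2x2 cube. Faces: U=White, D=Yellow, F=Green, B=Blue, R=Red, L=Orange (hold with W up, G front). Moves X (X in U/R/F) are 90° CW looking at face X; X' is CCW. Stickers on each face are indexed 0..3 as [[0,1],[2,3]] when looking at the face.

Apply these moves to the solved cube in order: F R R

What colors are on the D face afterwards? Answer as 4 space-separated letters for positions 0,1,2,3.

Answer: R W Y O

Derivation:
After move 1 (F): F=GGGG U=WWOO R=WRWR D=RRYY L=OYOY
After move 2 (R): R=WWRR U=WGOG F=GRGY D=RBYB B=OBWB
After move 3 (R): R=RWRW U=WROY F=GBGB D=RWYO B=GBGB
Query: D face = RWYO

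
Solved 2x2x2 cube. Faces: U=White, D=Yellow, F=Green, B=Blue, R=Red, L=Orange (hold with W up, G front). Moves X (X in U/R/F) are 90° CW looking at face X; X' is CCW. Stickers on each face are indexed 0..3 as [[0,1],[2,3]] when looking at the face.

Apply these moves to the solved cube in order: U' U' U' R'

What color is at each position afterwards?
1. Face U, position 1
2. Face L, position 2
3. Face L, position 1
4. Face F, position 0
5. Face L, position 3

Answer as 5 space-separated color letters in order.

After move 1 (U'): U=WWWW F=OOGG R=GGRR B=RRBB L=BBOO
After move 2 (U'): U=WWWW F=BBGG R=OORR B=GGBB L=RROO
After move 3 (U'): U=WWWW F=RRGG R=BBRR B=OOBB L=GGOO
After move 4 (R'): R=BRBR U=WBWO F=RWGW D=YRYG B=YOYB
Query 1: U[1] = B
Query 2: L[2] = O
Query 3: L[1] = G
Query 4: F[0] = R
Query 5: L[3] = O

Answer: B O G R O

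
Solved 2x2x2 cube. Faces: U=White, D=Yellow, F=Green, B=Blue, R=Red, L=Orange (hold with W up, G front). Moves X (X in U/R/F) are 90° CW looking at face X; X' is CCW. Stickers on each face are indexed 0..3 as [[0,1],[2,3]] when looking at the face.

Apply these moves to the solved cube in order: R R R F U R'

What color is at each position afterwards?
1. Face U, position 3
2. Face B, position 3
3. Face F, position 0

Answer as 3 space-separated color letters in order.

After move 1 (R): R=RRRR U=WGWG F=GYGY D=YBYB B=WBWB
After move 2 (R): R=RRRR U=WYWY F=GBGB D=YWYW B=GBGB
After move 3 (R): R=RRRR U=WBWB F=GWGW D=YGYG B=YBYB
After move 4 (F): F=GGWW U=WBOO R=WRBR D=RRYG L=OYOG
After move 5 (U): U=OWOB F=WRWW R=YBBR B=OYYB L=GGOG
After move 6 (R'): R=BRYB U=OYOO F=WWWB D=RRYW B=GYRB
Query 1: U[3] = O
Query 2: B[3] = B
Query 3: F[0] = W

Answer: O B W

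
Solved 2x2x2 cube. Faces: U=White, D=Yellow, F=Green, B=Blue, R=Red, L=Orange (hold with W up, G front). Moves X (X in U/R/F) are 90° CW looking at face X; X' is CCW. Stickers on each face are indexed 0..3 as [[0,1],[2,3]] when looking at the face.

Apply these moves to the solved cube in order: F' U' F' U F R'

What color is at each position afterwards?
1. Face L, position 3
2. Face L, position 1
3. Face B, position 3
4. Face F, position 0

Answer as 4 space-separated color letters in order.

Answer: W B B O

Derivation:
After move 1 (F'): F=GGGG U=WWRR R=YRYR D=OOYY L=OWOW
After move 2 (U'): U=WRWR F=OWGG R=GGYR B=YRBB L=BBOW
After move 3 (F'): F=WGOG U=WRGY R=OGOR D=BWYY L=BROW
After move 4 (U): U=GWYR F=OGOG R=YROR B=BRBB L=WGOW
After move 5 (F): F=OOGG U=GWWG R=YRRR D=OYYY L=WBOW
After move 6 (R'): R=RRYR U=GBWB F=OWGG D=OOYG B=YRYB
Query 1: L[3] = W
Query 2: L[1] = B
Query 3: B[3] = B
Query 4: F[0] = O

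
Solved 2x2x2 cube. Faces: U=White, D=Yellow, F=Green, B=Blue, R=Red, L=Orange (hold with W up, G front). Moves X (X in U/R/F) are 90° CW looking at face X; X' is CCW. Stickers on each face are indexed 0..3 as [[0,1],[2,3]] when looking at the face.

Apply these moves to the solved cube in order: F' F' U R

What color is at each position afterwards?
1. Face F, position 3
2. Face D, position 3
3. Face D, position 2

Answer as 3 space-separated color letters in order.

Answer: Y O Y

Derivation:
After move 1 (F'): F=GGGG U=WWRR R=YRYR D=OOYY L=OWOW
After move 2 (F'): F=GGGG U=WWYY R=OROR D=WWYY L=OROR
After move 3 (U): U=YWYW F=ORGG R=BBOR B=ORBB L=GGOR
After move 4 (R): R=OBRB U=YRYG F=OWGY D=WBYO B=WRWB
Query 1: F[3] = Y
Query 2: D[3] = O
Query 3: D[2] = Y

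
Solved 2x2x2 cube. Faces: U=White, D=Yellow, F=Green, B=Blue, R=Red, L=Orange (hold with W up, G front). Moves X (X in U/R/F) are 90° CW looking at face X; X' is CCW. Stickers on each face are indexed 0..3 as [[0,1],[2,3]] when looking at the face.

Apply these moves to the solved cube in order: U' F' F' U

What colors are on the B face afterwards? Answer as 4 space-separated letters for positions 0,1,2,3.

Answer: B R B B

Derivation:
After move 1 (U'): U=WWWW F=OOGG R=GGRR B=RRBB L=BBOO
After move 2 (F'): F=OGOG U=WWGR R=YGYR D=BOYY L=BWOW
After move 3 (F'): F=GGOO U=WWYY R=OGBR D=WWYY L=BROG
After move 4 (U): U=YWYW F=OGOO R=RRBR B=BRBB L=GGOG
Query: B face = BRBB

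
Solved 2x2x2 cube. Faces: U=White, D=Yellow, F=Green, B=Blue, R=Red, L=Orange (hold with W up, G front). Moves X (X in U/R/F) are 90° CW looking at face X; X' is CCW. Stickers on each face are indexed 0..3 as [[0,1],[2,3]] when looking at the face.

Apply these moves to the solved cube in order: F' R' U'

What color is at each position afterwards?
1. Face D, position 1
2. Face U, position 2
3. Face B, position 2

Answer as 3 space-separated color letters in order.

Answer: G W O

Derivation:
After move 1 (F'): F=GGGG U=WWRR R=YRYR D=OOYY L=OWOW
After move 2 (R'): R=RRYY U=WBRB F=GWGR D=OGYG B=YBOB
After move 3 (U'): U=BBWR F=OWGR R=GWYY B=RROB L=YBOW
Query 1: D[1] = G
Query 2: U[2] = W
Query 3: B[2] = O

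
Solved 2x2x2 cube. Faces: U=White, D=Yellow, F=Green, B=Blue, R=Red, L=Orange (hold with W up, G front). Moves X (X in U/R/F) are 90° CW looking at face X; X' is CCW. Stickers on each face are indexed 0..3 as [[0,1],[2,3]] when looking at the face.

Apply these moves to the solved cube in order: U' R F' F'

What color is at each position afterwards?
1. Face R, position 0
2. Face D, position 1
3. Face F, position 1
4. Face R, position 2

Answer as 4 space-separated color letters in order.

After move 1 (U'): U=WWWW F=OOGG R=GGRR B=RRBB L=BBOO
After move 2 (R): R=RGRG U=WOWG F=OYGY D=YBYR B=WRWB
After move 3 (F'): F=YYOG U=WORR R=BGYG D=BOYR L=BGOW
After move 4 (F'): F=YGYO U=WOBY R=OGBG D=GWYR L=BROR
Query 1: R[0] = O
Query 2: D[1] = W
Query 3: F[1] = G
Query 4: R[2] = B

Answer: O W G B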